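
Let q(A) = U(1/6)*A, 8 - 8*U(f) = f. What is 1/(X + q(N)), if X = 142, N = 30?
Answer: 8/1371 ≈ 0.0058352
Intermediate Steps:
U(f) = 1 - f/8
q(A) = 47*A/48 (q(A) = (1 - ⅛/6)*A = (1 - ⅛*⅙)*A = (1 - 1/48)*A = 47*A/48)
1/(X + q(N)) = 1/(142 + (47/48)*30) = 1/(142 + 235/8) = 1/(1371/8) = 8/1371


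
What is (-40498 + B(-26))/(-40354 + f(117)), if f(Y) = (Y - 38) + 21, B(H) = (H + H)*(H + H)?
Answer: 6299/6709 ≈ 0.93889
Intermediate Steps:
B(H) = 4*H² (B(H) = (2*H)*(2*H) = 4*H²)
f(Y) = -17 + Y (f(Y) = (-38 + Y) + 21 = -17 + Y)
(-40498 + B(-26))/(-40354 + f(117)) = (-40498 + 4*(-26)²)/(-40354 + (-17 + 117)) = (-40498 + 4*676)/(-40354 + 100) = (-40498 + 2704)/(-40254) = -37794*(-1/40254) = 6299/6709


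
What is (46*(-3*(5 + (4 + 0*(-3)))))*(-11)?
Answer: 13662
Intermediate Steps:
(46*(-3*(5 + (4 + 0*(-3)))))*(-11) = (46*(-3*(5 + (4 + 0))))*(-11) = (46*(-3*(5 + 4)))*(-11) = (46*(-3*9))*(-11) = (46*(-27))*(-11) = -1242*(-11) = 13662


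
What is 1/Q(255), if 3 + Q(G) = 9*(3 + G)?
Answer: 1/2319 ≈ 0.00043122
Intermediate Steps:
Q(G) = 24 + 9*G (Q(G) = -3 + 9*(3 + G) = -3 + (27 + 9*G) = 24 + 9*G)
1/Q(255) = 1/(24 + 9*255) = 1/(24 + 2295) = 1/2319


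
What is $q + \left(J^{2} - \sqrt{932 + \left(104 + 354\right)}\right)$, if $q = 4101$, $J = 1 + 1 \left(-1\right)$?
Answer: $4101 - \sqrt{1390} \approx 4063.7$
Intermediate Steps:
$J = 0$ ($J = 1 - 1 = 0$)
$q + \left(J^{2} - \sqrt{932 + \left(104 + 354\right)}\right) = 4101 + \left(0^{2} - \sqrt{932 + \left(104 + 354\right)}\right) = 4101 + \left(0 - \sqrt{932 + 458}\right) = 4101 + \left(0 - \sqrt{1390}\right) = 4101 - \sqrt{1390}$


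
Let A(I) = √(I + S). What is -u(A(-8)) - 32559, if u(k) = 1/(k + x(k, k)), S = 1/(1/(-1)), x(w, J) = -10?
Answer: -3548921/109 + 3*I/109 ≈ -32559.0 + 0.027523*I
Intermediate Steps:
S = -1 (S = 1/(-1) = -1)
A(I) = √(-1 + I) (A(I) = √(I - 1) = √(-1 + I))
u(k) = 1/(-10 + k) (u(k) = 1/(k - 10) = 1/(-10 + k))
-u(A(-8)) - 32559 = -1/(-10 + √(-1 - 8)) - 32559 = -1/(-10 + √(-9)) - 32559 = -1/(-10 + 3*I) - 32559 = -(-10 - 3*I)/109 - 32559 = -32559 - (-10 - 3*I)/109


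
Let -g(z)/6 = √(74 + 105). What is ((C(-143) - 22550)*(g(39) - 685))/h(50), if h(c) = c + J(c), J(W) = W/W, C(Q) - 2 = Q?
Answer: 15543335/51 + 45382*√179/17 ≈ 3.4049e+5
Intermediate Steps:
g(z) = -6*√179 (g(z) = -6*√(74 + 105) = -6*√179)
C(Q) = 2 + Q
J(W) = 1
h(c) = 1 + c (h(c) = c + 1 = 1 + c)
((C(-143) - 22550)*(g(39) - 685))/h(50) = (((2 - 143) - 22550)*(-6*√179 - 685))/(1 + 50) = ((-141 - 22550)*(-685 - 6*√179))/51 = -22691*(-685 - 6*√179)*(1/51) = (15543335 + 136146*√179)*(1/51) = 15543335/51 + 45382*√179/17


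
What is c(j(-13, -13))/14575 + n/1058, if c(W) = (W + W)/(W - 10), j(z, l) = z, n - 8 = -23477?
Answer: -342059479/15420350 ≈ -22.182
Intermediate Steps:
n = -23469 (n = 8 - 23477 = -23469)
c(W) = 2*W/(-10 + W) (c(W) = (2*W)/(-10 + W) = 2*W/(-10 + W))
c(j(-13, -13))/14575 + n/1058 = (2*(-13)/(-10 - 13))/14575 - 23469/1058 = (2*(-13)/(-23))*(1/14575) - 23469*1/1058 = (2*(-13)*(-1/23))*(1/14575) - 23469/1058 = (26/23)*(1/14575) - 23469/1058 = 26/335225 - 23469/1058 = -342059479/15420350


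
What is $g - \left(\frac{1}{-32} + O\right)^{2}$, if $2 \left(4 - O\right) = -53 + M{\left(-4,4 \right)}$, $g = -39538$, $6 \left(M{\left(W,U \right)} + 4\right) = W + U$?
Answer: $- \frac{41566433}{1024} \approx -40592.0$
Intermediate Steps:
$M{\left(W,U \right)} = -4 + \frac{U}{6} + \frac{W}{6}$ ($M{\left(W,U \right)} = -4 + \frac{W + U}{6} = -4 + \frac{U + W}{6} = -4 + \left(\frac{U}{6} + \frac{W}{6}\right) = -4 + \frac{U}{6} + \frac{W}{6}$)
$O = \frac{65}{2}$ ($O = 4 - \frac{-53 + \left(-4 + \frac{1}{6} \cdot 4 + \frac{1}{6} \left(-4\right)\right)}{2} = 4 - \frac{-53 - 4}{2} = 4 - - \frac{57}{2} = 4 + \frac{57}{2} = \frac{65}{2} \approx 32.5$)
$g - \left(\frac{1}{-32} + O\right)^{2} = -39538 - \left(\frac{1}{-32} + \frac{65}{2}\right)^{2} = -39538 - \left(- \frac{1}{32} + \frac{65}{2}\right)^{2} = -39538 - \left(\frac{1039}{32}\right)^{2} = -39538 - \frac{1079521}{1024} = - \frac{41566433}{1024}$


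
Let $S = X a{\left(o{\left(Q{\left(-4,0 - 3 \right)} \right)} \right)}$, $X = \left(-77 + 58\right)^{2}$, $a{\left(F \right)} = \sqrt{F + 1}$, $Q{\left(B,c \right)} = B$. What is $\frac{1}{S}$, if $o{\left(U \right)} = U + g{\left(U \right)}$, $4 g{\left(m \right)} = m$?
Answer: $- \frac{i}{722} \approx - 0.001385 i$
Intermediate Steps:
$g{\left(m \right)} = \frac{m}{4}$
$o{\left(U \right)} = \frac{5 U}{4}$ ($o{\left(U \right)} = U + \frac{U}{4} = \frac{5 U}{4}$)
$a{\left(F \right)} = \sqrt{1 + F}$
$X = 361$ ($X = \left(-19\right)^{2} = 361$)
$S = 722 i$ ($S = 361 \sqrt{1 + \frac{5}{4} \left(-4\right)} = 361 \sqrt{1 - 5} = 361 \sqrt{-4} = 361 \cdot 2 i = 722 i \approx 722.0 i$)
$\frac{1}{S} = \frac{1}{722 i} = - \frac{i}{722}$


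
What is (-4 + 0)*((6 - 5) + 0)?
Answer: -4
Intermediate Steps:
(-4 + 0)*((6 - 5) + 0) = -4*(1 + 0) = -4*1 = -4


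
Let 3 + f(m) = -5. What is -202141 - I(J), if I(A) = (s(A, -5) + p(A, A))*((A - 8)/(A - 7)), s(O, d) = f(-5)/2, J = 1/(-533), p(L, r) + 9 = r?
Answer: -67010071091/331526 ≈ -2.0213e+5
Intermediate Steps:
p(L, r) = -9 + r
f(m) = -8 (f(m) = -3 - 5 = -8)
J = -1/533 ≈ -0.0018762
s(O, d) = -4 (s(O, d) = -8/2 = -8*1/2 = -4)
I(A) = (-13 + A)*(-8 + A)/(-7 + A) (I(A) = (-4 + (-9 + A))*((A - 8)/(A - 7)) = (-13 + A)*((-8 + A)/(-7 + A)) = (-13 + A)*(-8 + A)/(-7 + A))
-202141 - I(J) = -202141 - (104 + (-1/533)**2 - 21*(-1/533))/(-7 - 1/533) = -202141 - (104 + 1/284089 + 21/533)/(-3732/533) = -202141 - (-533)*29556450/(3732*284089) = -202141 - 1*(-4926075/331526) = -202141 + 4926075/331526 = -67010071091/331526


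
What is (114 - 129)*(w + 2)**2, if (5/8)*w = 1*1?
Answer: -972/5 ≈ -194.40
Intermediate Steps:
w = 8/5 (w = 8*(1*1)/5 = (8/5)*1 = 8/5 ≈ 1.6000)
(114 - 129)*(w + 2)**2 = (114 - 129)*(8/5 + 2)**2 = -15*(18/5)**2 = -15*324/25 = -972/5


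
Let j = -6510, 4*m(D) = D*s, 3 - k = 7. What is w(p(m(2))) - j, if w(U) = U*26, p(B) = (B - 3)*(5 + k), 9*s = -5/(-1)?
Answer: 57953/9 ≈ 6439.2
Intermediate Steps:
k = -4 (k = 3 - 1*7 = 3 - 7 = -4)
s = 5/9 (s = (-5/(-1))/9 = (-5*(-1))/9 = (1/9)*5 = 5/9 ≈ 0.55556)
m(D) = 5*D/36 (m(D) = (D*(5/9))/4 = (5*D/9)/4 = 5*D/36)
p(B) = -3 + B (p(B) = (B - 3)*(5 - 4) = (-3 + B)*1 = -3 + B)
w(U) = 26*U
w(p(m(2))) - j = 26*(-3 + (5/36)*2) - 1*(-6510) = 26*(-3 + 5/18) + 6510 = 26*(-49/18) + 6510 = -637/9 + 6510 = 57953/9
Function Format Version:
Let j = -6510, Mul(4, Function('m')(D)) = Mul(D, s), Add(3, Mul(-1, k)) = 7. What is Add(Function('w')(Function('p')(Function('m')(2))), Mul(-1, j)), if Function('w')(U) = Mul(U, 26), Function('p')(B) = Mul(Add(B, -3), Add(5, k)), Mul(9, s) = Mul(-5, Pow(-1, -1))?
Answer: Rational(57953, 9) ≈ 6439.2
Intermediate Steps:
k = -4 (k = Add(3, Mul(-1, 7)) = Add(3, -7) = -4)
s = Rational(5, 9) (s = Mul(Rational(1, 9), Mul(-5, Pow(-1, -1))) = Mul(Rational(1, 9), Mul(-5, -1)) = Mul(Rational(1, 9), 5) = Rational(5, 9) ≈ 0.55556)
Function('m')(D) = Mul(Rational(5, 36), D) (Function('m')(D) = Mul(Rational(1, 4), Mul(D, Rational(5, 9))) = Mul(Rational(1, 4), Mul(Rational(5, 9), D)) = Mul(Rational(5, 36), D))
Function('p')(B) = Add(-3, B) (Function('p')(B) = Mul(Add(B, -3), Add(5, -4)) = Mul(Add(-3, B), 1) = Add(-3, B))
Function('w')(U) = Mul(26, U)
Add(Function('w')(Function('p')(Function('m')(2))), Mul(-1, j)) = Add(Mul(26, Add(-3, Mul(Rational(5, 36), 2))), Mul(-1, -6510)) = Add(Mul(26, Add(-3, Rational(5, 18))), 6510) = Add(Mul(26, Rational(-49, 18)), 6510) = Add(Rational(-637, 9), 6510) = Rational(57953, 9)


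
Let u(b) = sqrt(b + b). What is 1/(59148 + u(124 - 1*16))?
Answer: 1643/97180158 - sqrt(6)/583080948 ≈ 1.6903e-5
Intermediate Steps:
u(b) = sqrt(2)*sqrt(b) (u(b) = sqrt(2*b) = sqrt(2)*sqrt(b))
1/(59148 + u(124 - 1*16)) = 1/(59148 + sqrt(2)*sqrt(124 - 1*16)) = 1/(59148 + sqrt(2)*sqrt(124 - 16)) = 1/(59148 + sqrt(2)*sqrt(108)) = 1/(59148 + sqrt(2)*(6*sqrt(3))) = 1/(59148 + 6*sqrt(6))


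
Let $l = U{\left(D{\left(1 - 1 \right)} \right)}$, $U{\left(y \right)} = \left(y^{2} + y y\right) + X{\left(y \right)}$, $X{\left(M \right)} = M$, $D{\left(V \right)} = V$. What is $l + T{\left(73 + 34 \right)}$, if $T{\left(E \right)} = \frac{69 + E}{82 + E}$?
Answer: $\frac{176}{189} \approx 0.93122$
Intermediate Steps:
$T{\left(E \right)} = \frac{69 + E}{82 + E}$
$U{\left(y \right)} = y + 2 y^{2}$ ($U{\left(y \right)} = \left(y^{2} + y y\right) + y = \left(y^{2} + y^{2}\right) + y = 2 y^{2} + y = y + 2 y^{2}$)
$l = 0$ ($l = \left(1 - 1\right) \left(1 + 2 \left(1 - 1\right)\right) = 0 \left(1 + 2 \cdot 0\right) = 0 \left(1 + 0\right) = 0 \cdot 1 = 0$)
$l + T{\left(73 + 34 \right)} = 0 + \frac{69 + \left(73 + 34\right)}{82 + \left(73 + 34\right)} = 0 + \frac{69 + 107}{82 + 107} = 0 + \frac{1}{189} \cdot 176 = 0 + \frac{176}{189} = \frac{176}{189}$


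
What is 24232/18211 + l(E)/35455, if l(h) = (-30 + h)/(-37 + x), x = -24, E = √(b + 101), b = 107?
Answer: 10481685098/7877186261 - 4*√13/2162755 ≈ 1.3306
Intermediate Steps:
E = 4*√13 (E = √(107 + 101) = √208 = 4*√13 ≈ 14.422)
l(h) = 30/61 - h/61 (l(h) = (-30 + h)/(-37 - 24) = (-30 + h)/(-61) = (-30 + h)*(-1/61) = 30/61 - h/61)
24232/18211 + l(E)/35455 = 24232/18211 + (30/61 - 4*√13/61)/35455 = 24232*(1/18211) + (30/61 - 4*√13/61)*(1/35455) = 24232/18211 + (6/432551 - 4*√13/2162755) = 10481685098/7877186261 - 4*√13/2162755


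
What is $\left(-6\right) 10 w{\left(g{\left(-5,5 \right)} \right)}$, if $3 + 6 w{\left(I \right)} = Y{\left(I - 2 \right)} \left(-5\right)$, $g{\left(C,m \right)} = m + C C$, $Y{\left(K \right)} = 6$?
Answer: $330$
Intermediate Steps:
$g{\left(C,m \right)} = m + C^{2}$
$w{\left(I \right)} = - \frac{11}{2}$ ($w{\left(I \right)} = - \frac{1}{2} + \frac{6 \left(-5\right)}{6} = - \frac{1}{2} + \frac{1}{6} \left(-30\right) = - \frac{1}{2} - 5 = - \frac{11}{2}$)
$\left(-6\right) 10 w{\left(g{\left(-5,5 \right)} \right)} = \left(-6\right) 10 \left(- \frac{11}{2}\right) = \left(-60\right) \left(- \frac{11}{2}\right) = 330$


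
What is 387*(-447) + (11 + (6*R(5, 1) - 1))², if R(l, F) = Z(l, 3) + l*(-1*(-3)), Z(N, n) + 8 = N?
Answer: -166265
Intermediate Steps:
Z(N, n) = -8 + N
R(l, F) = -8 + 4*l (R(l, F) = (-8 + l) + l*(-1*(-3)) = (-8 + l) + l*3 = (-8 + l) + 3*l = -8 + 4*l)
387*(-447) + (11 + (6*R(5, 1) - 1))² = 387*(-447) + (11 + (6*(-8 + 4*5) - 1))² = -172989 + (11 + (6*(-8 + 20) - 1))² = -172989 + (11 + (6*12 - 1))² = -172989 + (11 + (72 - 1))² = -172989 + (11 + 71)² = -172989 + 82² = -172989 + 6724 = -166265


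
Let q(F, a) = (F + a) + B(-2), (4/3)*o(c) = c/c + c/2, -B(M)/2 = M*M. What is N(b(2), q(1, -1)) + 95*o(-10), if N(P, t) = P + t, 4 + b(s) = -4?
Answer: -301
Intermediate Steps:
b(s) = -8 (b(s) = -4 - 4 = -8)
B(M) = -2*M² (B(M) = -2*M*M = -2*M²)
o(c) = ¾ + 3*c/8 (o(c) = 3*(c/c + c/2)/4 = 3*(1 + c*(½))/4 = 3*(1 + c/2)/4 = ¾ + 3*c/8)
q(F, a) = -8 + F + a (q(F, a) = (F + a) - 2*(-2)² = (F + a) - 2*4 = (F + a) - 8 = -8 + F + a)
N(b(2), q(1, -1)) + 95*o(-10) = (-8 + (-8 + 1 - 1)) + 95*(¾ + (3/8)*(-10)) = (-8 - 8) + 95*(¾ - 15/4) = -16 + 95*(-3) = -16 - 285 = -301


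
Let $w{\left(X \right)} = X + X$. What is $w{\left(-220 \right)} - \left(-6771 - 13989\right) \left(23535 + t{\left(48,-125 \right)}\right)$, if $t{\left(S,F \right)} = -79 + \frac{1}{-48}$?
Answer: $\frac{973891375}{2} \approx 4.8695 \cdot 10^{8}$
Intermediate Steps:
$t{\left(S,F \right)} = - \frac{3793}{48}$ ($t{\left(S,F \right)} = -79 - \frac{1}{48} = - \frac{3793}{48}$)
$w{\left(X \right)} = 2 X$
$w{\left(-220 \right)} - \left(-6771 - 13989\right) \left(23535 + t{\left(48,-125 \right)}\right) = 2 \left(-220\right) - \left(-6771 - 13989\right) \left(23535 - \frac{3793}{48}\right) = -440 - \left(-20760\right) \frac{1125887}{48} = -440 - - \frac{973892255}{2} = -440 + \frac{973892255}{2} = \frac{973891375}{2}$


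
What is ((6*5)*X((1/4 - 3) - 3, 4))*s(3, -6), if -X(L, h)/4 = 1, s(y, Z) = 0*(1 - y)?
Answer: 0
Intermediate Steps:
s(y, Z) = 0
X(L, h) = -4 (X(L, h) = -4*1 = -4)
((6*5)*X((1/4 - 3) - 3, 4))*s(3, -6) = ((6*5)*(-4))*0 = (30*(-4))*0 = -120*0 = 0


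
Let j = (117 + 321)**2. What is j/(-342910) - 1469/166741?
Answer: -16245997597/28588578155 ≈ -0.56827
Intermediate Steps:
j = 191844 (j = 438**2 = 191844)
j/(-342910) - 1469/166741 = 191844/(-342910) - 1469/166741 = 191844*(-1/342910) - 1469*1/166741 = -95922/171455 - 1469/166741 = -16245997597/28588578155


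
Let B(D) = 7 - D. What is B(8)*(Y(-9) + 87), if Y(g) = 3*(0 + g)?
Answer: -60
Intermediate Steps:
Y(g) = 3*g
B(8)*(Y(-9) + 87) = (7 - 1*8)*(3*(-9) + 87) = (7 - 8)*(-27 + 87) = -1*60 = -60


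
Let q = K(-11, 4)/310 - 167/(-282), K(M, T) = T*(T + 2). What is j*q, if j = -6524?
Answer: -95475478/21855 ≈ -4368.6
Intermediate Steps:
K(M, T) = T*(2 + T)
q = 29269/43710 (q = (4*(2 + 4))/310 - 167/(-282) = (4*6)*(1/310) - 167*(-1/282) = 24*(1/310) + 167/282 = 12/155 + 167/282 = 29269/43710 ≈ 0.66962)
j*q = -6524*29269/43710 = -95475478/21855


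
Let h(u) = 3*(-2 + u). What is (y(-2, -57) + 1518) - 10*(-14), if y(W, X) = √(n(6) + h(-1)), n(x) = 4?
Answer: 1658 + I*√5 ≈ 1658.0 + 2.2361*I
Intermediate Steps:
h(u) = -6 + 3*u
y(W, X) = I*√5 (y(W, X) = √(4 + (-6 + 3*(-1))) = √(4 + (-6 - 3)) = √(4 - 9) = √(-5) = I*√5)
(y(-2, -57) + 1518) - 10*(-14) = (I*√5 + 1518) - 10*(-14) = (1518 + I*√5) + 140 = 1658 + I*√5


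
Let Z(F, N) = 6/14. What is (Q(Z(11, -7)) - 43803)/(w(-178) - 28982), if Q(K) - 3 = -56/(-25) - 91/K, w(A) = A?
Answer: 3300757/2187000 ≈ 1.5093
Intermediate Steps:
Z(F, N) = 3/7 (Z(F, N) = 6*(1/14) = 3/7)
Q(K) = 131/25 - 91/K (Q(K) = 3 + (-56/(-25) - 91/K) = 3 + (-56*(-1/25) - 91/K) = 3 + (56/25 - 91/K) = 131/25 - 91/K)
(Q(Z(11, -7)) - 43803)/(w(-178) - 28982) = ((131/25 - 91/3/7) - 43803)/(-178 - 28982) = ((131/25 - 91*7/3) - 43803)/(-29160) = ((131/25 - 637/3) - 43803)*(-1/29160) = (-15532/75 - 43803)*(-1/29160) = -3300757/75*(-1/29160) = 3300757/2187000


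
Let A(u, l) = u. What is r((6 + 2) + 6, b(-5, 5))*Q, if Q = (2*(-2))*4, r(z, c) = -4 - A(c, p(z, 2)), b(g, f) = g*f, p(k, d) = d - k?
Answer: -336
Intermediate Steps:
b(g, f) = f*g
r(z, c) = -4 - c
Q = -16 (Q = -4*4 = -16)
r((6 + 2) + 6, b(-5, 5))*Q = (-4 - 5*(-5))*(-16) = (-4 - 1*(-25))*(-16) = (-4 + 25)*(-16) = 21*(-16) = -336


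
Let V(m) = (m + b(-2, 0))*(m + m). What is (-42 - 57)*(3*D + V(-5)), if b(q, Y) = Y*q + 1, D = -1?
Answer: -3663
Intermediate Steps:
b(q, Y) = 1 + Y*q
V(m) = 2*m*(1 + m) (V(m) = (m + (1 + 0*(-2)))*(m + m) = (m + (1 + 0))*(2*m) = (m + 1)*(2*m) = (1 + m)*(2*m) = 2*m*(1 + m))
(-42 - 57)*(3*D + V(-5)) = (-42 - 57)*(3*(-1) + 2*(-5)*(1 - 5)) = -99*(-3 + 2*(-5)*(-4)) = -99*(-3 + 40) = -99*37 = -3663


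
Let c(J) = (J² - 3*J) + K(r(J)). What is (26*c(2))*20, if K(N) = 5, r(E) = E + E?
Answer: 1560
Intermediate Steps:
r(E) = 2*E
c(J) = 5 + J² - 3*J (c(J) = (J² - 3*J) + 5 = 5 + J² - 3*J)
(26*c(2))*20 = (26*(5 + 2² - 3*2))*20 = (26*(5 + 4 - 6))*20 = (26*3)*20 = 78*20 = 1560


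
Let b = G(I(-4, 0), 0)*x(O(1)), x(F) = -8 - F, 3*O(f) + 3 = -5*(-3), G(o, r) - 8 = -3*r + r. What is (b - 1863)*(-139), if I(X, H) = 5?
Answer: 272301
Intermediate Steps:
G(o, r) = 8 - 2*r (G(o, r) = 8 + (-3*r + r) = 8 - 2*r)
O(f) = 4 (O(f) = -1 + (-5*(-3))/3 = -1 + (⅓)*15 = -1 + 5 = 4)
b = -96 (b = (8 - 2*0)*(-8 - 1*4) = (8 + 0)*(-8 - 4) = 8*(-12) = -96)
(b - 1863)*(-139) = (-96 - 1863)*(-139) = -1959*(-139) = 272301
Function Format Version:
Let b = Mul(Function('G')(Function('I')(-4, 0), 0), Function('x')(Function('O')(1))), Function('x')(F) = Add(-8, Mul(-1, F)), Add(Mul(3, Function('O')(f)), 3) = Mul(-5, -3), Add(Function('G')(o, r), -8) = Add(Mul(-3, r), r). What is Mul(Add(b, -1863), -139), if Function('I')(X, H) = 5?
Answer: 272301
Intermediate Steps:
Function('G')(o, r) = Add(8, Mul(-2, r)) (Function('G')(o, r) = Add(8, Add(Mul(-3, r), r)) = Add(8, Mul(-2, r)))
Function('O')(f) = 4 (Function('O')(f) = Add(-1, Mul(Rational(1, 3), Mul(-5, -3))) = Add(-1, Mul(Rational(1, 3), 15)) = Add(-1, 5) = 4)
b = -96 (b = Mul(Add(8, Mul(-2, 0)), Add(-8, Mul(-1, 4))) = Mul(Add(8, 0), Add(-8, -4)) = Mul(8, -12) = -96)
Mul(Add(b, -1863), -139) = Mul(Add(-96, -1863), -139) = Mul(-1959, -139) = 272301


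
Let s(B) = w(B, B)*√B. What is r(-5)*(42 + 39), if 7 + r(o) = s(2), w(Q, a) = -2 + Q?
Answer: -567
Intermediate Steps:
s(B) = √B*(-2 + B) (s(B) = (-2 + B)*√B = √B*(-2 + B))
r(o) = -7 (r(o) = -7 + √2*(-2 + 2) = -7 + √2*0 = -7 + 0 = -7)
r(-5)*(42 + 39) = -7*(42 + 39) = -7*81 = -567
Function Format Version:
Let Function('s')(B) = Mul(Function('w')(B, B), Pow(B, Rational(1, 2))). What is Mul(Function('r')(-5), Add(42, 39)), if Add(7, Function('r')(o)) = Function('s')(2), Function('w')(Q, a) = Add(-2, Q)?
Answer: -567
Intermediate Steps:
Function('s')(B) = Mul(Pow(B, Rational(1, 2)), Add(-2, B)) (Function('s')(B) = Mul(Add(-2, B), Pow(B, Rational(1, 2))) = Mul(Pow(B, Rational(1, 2)), Add(-2, B)))
Function('r')(o) = -7 (Function('r')(o) = Add(-7, Mul(Pow(2, Rational(1, 2)), Add(-2, 2))) = Add(-7, Mul(Pow(2, Rational(1, 2)), 0)) = Add(-7, 0) = -7)
Mul(Function('r')(-5), Add(42, 39)) = Mul(-7, Add(42, 39)) = Mul(-7, 81) = -567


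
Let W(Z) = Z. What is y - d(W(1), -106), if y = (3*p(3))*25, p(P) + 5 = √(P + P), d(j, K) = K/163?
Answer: -61019/163 + 75*√6 ≈ -190.64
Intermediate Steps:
d(j, K) = K/163 (d(j, K) = K*(1/163) = K/163)
p(P) = -5 + √2*√P (p(P) = -5 + √(P + P) = -5 + √(2*P) = -5 + √2*√P)
y = -375 + 75*√6 (y = (3*(-5 + √2*√3))*25 = (3*(-5 + √6))*25 = (-15 + 3*√6)*25 = -375 + 75*√6 ≈ -191.29)
y - d(W(1), -106) = (-375 + 75*√6) - (-106)/163 = (-375 + 75*√6) - 1*(-106/163) = (-375 + 75*√6) + 106/163 = -61019/163 + 75*√6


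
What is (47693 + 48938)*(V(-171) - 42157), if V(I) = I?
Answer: -4090196968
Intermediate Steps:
(47693 + 48938)*(V(-171) - 42157) = (47693 + 48938)*(-171 - 42157) = 96631*(-42328) = -4090196968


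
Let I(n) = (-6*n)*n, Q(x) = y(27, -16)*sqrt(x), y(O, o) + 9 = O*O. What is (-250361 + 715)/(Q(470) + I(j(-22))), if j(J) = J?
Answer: -15103583/4900308 - 624115*sqrt(470)/816718 ≈ -19.649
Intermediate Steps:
y(O, o) = -9 + O**2 (y(O, o) = -9 + O*O = -9 + O**2)
Q(x) = 720*sqrt(x) (Q(x) = (-9 + 27**2)*sqrt(x) = (-9 + 729)*sqrt(x) = 720*sqrt(x))
I(n) = -6*n**2
(-250361 + 715)/(Q(470) + I(j(-22))) = (-250361 + 715)/(720*sqrt(470) - 6*(-22)**2) = -249646/(720*sqrt(470) - 6*484) = -249646/(720*sqrt(470) - 2904) = -249646/(-2904 + 720*sqrt(470))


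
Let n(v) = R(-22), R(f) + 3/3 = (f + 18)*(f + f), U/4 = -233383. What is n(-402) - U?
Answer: 933707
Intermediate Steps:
U = -933532 (U = 4*(-233383) = -933532)
R(f) = -1 + 2*f*(18 + f) (R(f) = -1 + (f + 18)*(f + f) = -1 + (18 + f)*(2*f) = -1 + 2*f*(18 + f))
n(v) = 175 (n(v) = -1 + 2*(-22)² + 36*(-22) = -1 + 2*484 - 792 = -1 + 968 - 792 = 175)
n(-402) - U = 175 - 1*(-933532) = 175 + 933532 = 933707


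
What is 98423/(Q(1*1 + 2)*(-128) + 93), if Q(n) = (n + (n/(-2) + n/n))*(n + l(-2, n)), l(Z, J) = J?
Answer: -98423/1827 ≈ -53.871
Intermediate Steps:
Q(n) = 2*n*(1 + n/2) (Q(n) = (n + (n/(-2) + n/n))*(n + n) = (n + (n*(-½) + 1))*(2*n) = (n + (-n/2 + 1))*(2*n) = (n + (1 - n/2))*(2*n) = (1 + n/2)*(2*n) = 2*n*(1 + n/2))
98423/(Q(1*1 + 2)*(-128) + 93) = 98423/(((1*1 + 2)*(2 + (1*1 + 2)))*(-128) + 93) = 98423/(((1 + 2)*(2 + (1 + 2)))*(-128) + 93) = 98423/((3*(2 + 3))*(-128) + 93) = 98423/((3*5)*(-128) + 93) = 98423/(15*(-128) + 93) = 98423/(-1920 + 93) = 98423/(-1827) = 98423*(-1/1827) = -98423/1827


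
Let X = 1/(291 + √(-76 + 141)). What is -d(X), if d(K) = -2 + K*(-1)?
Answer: 169523/84616 - √65/84616 ≈ 2.0033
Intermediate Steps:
X = 1/(291 + √65) ≈ 0.0033438
d(K) = -2 - K
-d(X) = -(-2 - (291/84616 - √65/84616)) = -(-2 + (-291/84616 + √65/84616)) = -(-169523/84616 + √65/84616) = 169523/84616 - √65/84616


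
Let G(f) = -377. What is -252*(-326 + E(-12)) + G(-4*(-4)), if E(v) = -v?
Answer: 78751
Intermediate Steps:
-252*(-326 + E(-12)) + G(-4*(-4)) = -252*(-326 - 1*(-12)) - 377 = -252*(-326 + 12) - 377 = -252*(-314) - 377 = 79128 - 377 = 78751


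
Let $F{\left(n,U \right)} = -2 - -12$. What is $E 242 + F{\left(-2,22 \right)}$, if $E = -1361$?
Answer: $-329352$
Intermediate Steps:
$F{\left(n,U \right)} = 10$ ($F{\left(n,U \right)} = -2 + 12 = 10$)
$E 242 + F{\left(-2,22 \right)} = \left(-1361\right) 242 + 10 = -329362 + 10 = -329352$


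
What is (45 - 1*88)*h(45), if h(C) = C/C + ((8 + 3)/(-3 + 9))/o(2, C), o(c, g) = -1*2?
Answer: -43/12 ≈ -3.5833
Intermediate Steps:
o(c, g) = -2
h(C) = 1/12 (h(C) = C/C + ((8 + 3)/(-3 + 9))/(-2) = 1 + (11/6)*(-½) = 1 - 11/12 = 1/12)
(45 - 1*88)*h(45) = (45 - 1*88)*(1/12) = (45 - 88)*(1/12) = -43*1/12 = -43/12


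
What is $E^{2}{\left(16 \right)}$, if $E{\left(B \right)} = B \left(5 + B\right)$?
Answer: $112896$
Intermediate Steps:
$E^{2}{\left(16 \right)} = \left(16 \left(5 + 16\right)\right)^{2} = \left(16 \cdot 21\right)^{2} = 336^{2} = 112896$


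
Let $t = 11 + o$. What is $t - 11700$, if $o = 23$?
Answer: $-11666$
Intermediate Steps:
$t = 34$ ($t = 11 + 23 = 34$)
$t - 11700 = 34 - 11700 = -11666$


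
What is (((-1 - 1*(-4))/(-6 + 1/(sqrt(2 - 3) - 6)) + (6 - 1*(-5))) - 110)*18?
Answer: -2516022/1405 + 54*I/1405 ≈ -1790.8 + 0.038434*I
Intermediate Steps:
(((-1 - 1*(-4))/(-6 + 1/(sqrt(2 - 3) - 6)) + (6 - 1*(-5))) - 110)*18 = (((-1 + 4)/(-6 + 1/(sqrt(-1) - 6)) + (6 + 5)) - 110)*18 = ((3/(-6 + 1/(I - 6)) + 11) - 110)*18 = ((3/(-6 + 1/(-6 + I)) + 11) - 110)*18 = ((3/(-6 + (-6 - I)/37) + 11) - 110)*18 = ((11 + 3/(-6 + (-6 - I)/37)) - 110)*18 = (-99 + 3/(-6 + (-6 - I)/37))*18 = -1782 + 54/(-6 + (-6 - I)/37)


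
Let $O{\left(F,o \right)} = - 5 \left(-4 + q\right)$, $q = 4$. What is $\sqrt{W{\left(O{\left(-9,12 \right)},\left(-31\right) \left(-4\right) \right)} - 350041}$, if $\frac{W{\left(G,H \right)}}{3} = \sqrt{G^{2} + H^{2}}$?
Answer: $23 i \sqrt{661} \approx 591.33 i$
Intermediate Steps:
$O{\left(F,o \right)} = 0$ ($O{\left(F,o \right)} = - 5 \left(-4 + 4\right) = \left(-5\right) 0 = 0$)
$W{\left(G,H \right)} = 3 \sqrt{G^{2} + H^{2}}$
$\sqrt{W{\left(O{\left(-9,12 \right)},\left(-31\right) \left(-4\right) \right)} - 350041} = \sqrt{3 \sqrt{0^{2} + \left(\left(-31\right) \left(-4\right)\right)^{2}} - 350041} = \sqrt{3 \sqrt{0 + 124^{2}} - 350041} = \sqrt{3 \sqrt{0 + 15376} - 350041} = \sqrt{3 \sqrt{15376} - 350041} = \sqrt{3 \cdot 124 - 350041} = \sqrt{372 - 350041} = \sqrt{-349669} = 23 i \sqrt{661}$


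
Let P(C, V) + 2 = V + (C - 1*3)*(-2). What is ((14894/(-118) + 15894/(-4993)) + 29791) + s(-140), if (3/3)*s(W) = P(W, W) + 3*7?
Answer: 8786527555/294587 ≈ 29827.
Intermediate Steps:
P(C, V) = 4 + V - 2*C (P(C, V) = -2 + (V + (C - 1*3)*(-2)) = -2 + (V + (C - 3)*(-2)) = -2 + (V + (-3 + C)*(-2)) = -2 + (V + (6 - 2*C)) = -2 + (6 + V - 2*C) = 4 + V - 2*C)
s(W) = 25 - W (s(W) = (4 + W - 2*W) + 3*7 = (4 - W) + 21 = 25 - W)
((14894/(-118) + 15894/(-4993)) + 29791) + s(-140) = ((14894/(-118) + 15894/(-4993)) + 29791) + (25 - 1*(-140)) = ((14894*(-1/118) + 15894*(-1/4993)) + 29791) + (25 + 140) = ((-7447/59 - 15894/4993) + 29791) + 165 = (-38120617/294587 + 29791) + 165 = 8737920700/294587 + 165 = 8786527555/294587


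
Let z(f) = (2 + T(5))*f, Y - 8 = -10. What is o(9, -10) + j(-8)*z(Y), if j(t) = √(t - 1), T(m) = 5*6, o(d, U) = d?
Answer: 9 - 192*I ≈ 9.0 - 192.0*I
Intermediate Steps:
T(m) = 30
j(t) = √(-1 + t)
Y = -2 (Y = 8 - 10 = -2)
z(f) = 32*f (z(f) = (2 + 30)*f = 32*f)
o(9, -10) + j(-8)*z(Y) = 9 + √(-1 - 8)*(32*(-2)) = 9 + √(-9)*(-64) = 9 + (3*I)*(-64) = 9 - 192*I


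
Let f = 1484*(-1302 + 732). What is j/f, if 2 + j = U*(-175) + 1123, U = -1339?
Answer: -39241/140980 ≈ -0.27834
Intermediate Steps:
f = -845880 (f = 1484*(-570) = -845880)
j = 235446 (j = -2 + (-1339*(-175) + 1123) = -2 + (234325 + 1123) = -2 + 235448 = 235446)
j/f = 235446/(-845880) = 235446*(-1/845880) = -39241/140980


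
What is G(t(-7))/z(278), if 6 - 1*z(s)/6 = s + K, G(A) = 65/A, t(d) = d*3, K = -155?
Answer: 5/1134 ≈ 0.0044092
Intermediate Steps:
t(d) = 3*d
z(s) = 966 - 6*s (z(s) = 36 - 6*(s - 155) = 36 - 6*(-155 + s) = 36 + (930 - 6*s) = 966 - 6*s)
G(t(-7))/z(278) = (65/((3*(-7))))/(966 - 6*278) = (65/(-21))/(966 - 1668) = (65*(-1/21))/(-702) = -65/21*(-1/702) = 5/1134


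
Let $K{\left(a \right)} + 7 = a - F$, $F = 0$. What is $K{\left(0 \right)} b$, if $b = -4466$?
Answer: $31262$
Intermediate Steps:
$K{\left(a \right)} = -7 + a$ ($K{\left(a \right)} = -7 + \left(a - 0\right) = -7 + \left(a + 0\right) = -7 + a$)
$K{\left(0 \right)} b = \left(-7 + 0\right) \left(-4466\right) = \left(-7\right) \left(-4466\right) = 31262$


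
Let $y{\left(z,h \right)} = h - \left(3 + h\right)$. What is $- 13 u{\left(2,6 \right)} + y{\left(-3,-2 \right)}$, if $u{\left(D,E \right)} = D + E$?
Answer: $-107$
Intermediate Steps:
$y{\left(z,h \right)} = -3$
$- 13 u{\left(2,6 \right)} + y{\left(-3,-2 \right)} = - 13 \left(2 + 6\right) - 3 = \left(-13\right) 8 - 3 = -104 - 3 = -107$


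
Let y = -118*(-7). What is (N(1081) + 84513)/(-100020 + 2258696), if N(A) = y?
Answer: 85339/2158676 ≈ 0.039533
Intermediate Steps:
y = 826
N(A) = 826
(N(1081) + 84513)/(-100020 + 2258696) = (826 + 84513)/(-100020 + 2258696) = 85339/2158676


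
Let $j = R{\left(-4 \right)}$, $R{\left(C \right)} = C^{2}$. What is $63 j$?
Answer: $1008$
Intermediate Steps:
$j = 16$ ($j = \left(-4\right)^{2} = 16$)
$63 j = 63 \cdot 16 = 1008$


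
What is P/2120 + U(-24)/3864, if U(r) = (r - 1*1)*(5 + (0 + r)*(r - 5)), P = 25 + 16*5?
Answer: -459341/102396 ≈ -4.4859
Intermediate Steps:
P = 105 (P = 25 + 80 = 105)
U(r) = (-1 + r)*(5 + r*(-5 + r)) (U(r) = (r - 1)*(5 + r*(-5 + r)) = (-1 + r)*(5 + r*(-5 + r)))
P/2120 + U(-24)/3864 = 105/2120 + (-5 + (-24)³ - 6*(-24)² + 10*(-24))/3864 = 105*(1/2120) + (-5 - 13824 - 6*576 - 240)*(1/3864) = 21/424 + (-5 - 13824 - 3456 - 240)*(1/3864) = 21/424 - 17525*1/3864 = 21/424 - 17525/3864 = -459341/102396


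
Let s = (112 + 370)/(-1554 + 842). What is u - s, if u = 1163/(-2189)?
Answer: 113521/779284 ≈ 0.14567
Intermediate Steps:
u = -1163/2189 (u = 1163*(-1/2189) = -1163/2189 ≈ -0.53129)
s = -241/356 (s = 482/(-712) = 482*(-1/712) = -241/356 ≈ -0.67697)
u - s = -1163/2189 - 1*(-241/356) = -1163/2189 + 241/356 = 113521/779284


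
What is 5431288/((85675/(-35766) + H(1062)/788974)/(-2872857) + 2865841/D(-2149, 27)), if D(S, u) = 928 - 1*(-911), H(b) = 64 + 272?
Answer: 10380948385386172379610672/2978547716821344114923 ≈ 3485.2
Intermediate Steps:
H(b) = 336
D(S, u) = 1839 (D(S, u) = 928 + 911 = 1839)
5431288/((85675/(-35766) + H(1062)/788974)/(-2872857) + 2865841/D(-2149, 27)) = 5431288/((85675/(-35766) + 336/788974)/(-2872857) + 2865841/1839) = 5431288/((85675*(-1/35766) + 336*(1/788974))*(-1/2872857) + 2865841*(1/1839)) = 5431288/((-85675/35766 + 168/394487)*(-1/2872857) + 2865841/1839) = 5431288/(-33791665037/14109222042*(-1/2872857) + 2865841/1839) = 5431288/(2599358849/3117982869839538 + 2865841/1839) = 5431288/(2978547716821344114923/1911323499211636794) = 5431288*(1911323499211636794/2978547716821344114923) = 10380948385386172379610672/2978547716821344114923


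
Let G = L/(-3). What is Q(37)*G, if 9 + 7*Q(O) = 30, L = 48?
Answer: -48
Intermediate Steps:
Q(O) = 3 (Q(O) = -9/7 + (1/7)*30 = -9/7 + 30/7 = 3)
G = -16 (G = 48/(-3) = 48*(-1/3) = -16)
Q(37)*G = 3*(-16) = -48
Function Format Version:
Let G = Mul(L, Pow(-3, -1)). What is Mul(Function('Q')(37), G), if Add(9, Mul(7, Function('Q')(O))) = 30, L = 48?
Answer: -48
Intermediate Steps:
Function('Q')(O) = 3 (Function('Q')(O) = Add(Rational(-9, 7), Mul(Rational(1, 7), 30)) = Add(Rational(-9, 7), Rational(30, 7)) = 3)
G = -16 (G = Mul(48, Pow(-3, -1)) = Mul(48, Rational(-1, 3)) = -16)
Mul(Function('Q')(37), G) = Mul(3, -16) = -48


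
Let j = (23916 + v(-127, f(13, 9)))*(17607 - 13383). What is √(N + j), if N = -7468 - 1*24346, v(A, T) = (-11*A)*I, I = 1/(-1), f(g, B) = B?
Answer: √95088442 ≈ 9751.3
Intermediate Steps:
I = -1
v(A, T) = 11*A (v(A, T) = -11*A*(-1) = 11*A)
j = 95120256 (j = (23916 + 11*(-127))*(17607 - 13383) = (23916 - 1397)*4224 = 22519*4224 = 95120256)
N = -31814 (N = -7468 - 24346 = -31814)
√(N + j) = √(-31814 + 95120256) = √95088442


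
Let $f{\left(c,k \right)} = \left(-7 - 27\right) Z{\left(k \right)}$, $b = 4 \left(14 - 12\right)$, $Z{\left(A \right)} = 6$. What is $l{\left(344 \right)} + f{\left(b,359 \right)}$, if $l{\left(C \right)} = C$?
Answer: $140$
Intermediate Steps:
$b = 8$ ($b = 4 \cdot 2 = 8$)
$f{\left(c,k \right)} = -204$ ($f{\left(c,k \right)} = \left(-7 - 27\right) 6 = \left(-34\right) 6 = -204$)
$l{\left(344 \right)} + f{\left(b,359 \right)} = 344 - 204 = 140$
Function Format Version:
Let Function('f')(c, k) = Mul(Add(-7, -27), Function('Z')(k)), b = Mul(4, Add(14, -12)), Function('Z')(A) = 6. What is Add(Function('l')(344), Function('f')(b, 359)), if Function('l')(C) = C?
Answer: 140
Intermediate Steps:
b = 8 (b = Mul(4, 2) = 8)
Function('f')(c, k) = -204 (Function('f')(c, k) = Mul(Add(-7, -27), 6) = Mul(-34, 6) = -204)
Add(Function('l')(344), Function('f')(b, 359)) = Add(344, -204) = 140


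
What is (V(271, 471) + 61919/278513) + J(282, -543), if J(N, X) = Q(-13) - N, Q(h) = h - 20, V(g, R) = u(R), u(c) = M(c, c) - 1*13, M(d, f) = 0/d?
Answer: -91290345/278513 ≈ -327.78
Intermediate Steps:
M(d, f) = 0
u(c) = -13 (u(c) = 0 - 1*13 = 0 - 13 = -13)
V(g, R) = -13
Q(h) = -20 + h
J(N, X) = -33 - N (J(N, X) = (-20 - 13) - N = -33 - N)
(V(271, 471) + 61919/278513) + J(282, -543) = (-13 + 61919/278513) + (-33 - 1*282) = (-13 + 61919*(1/278513)) + (-33 - 282) = (-13 + 61919/278513) - 315 = -3558750/278513 - 315 = -91290345/278513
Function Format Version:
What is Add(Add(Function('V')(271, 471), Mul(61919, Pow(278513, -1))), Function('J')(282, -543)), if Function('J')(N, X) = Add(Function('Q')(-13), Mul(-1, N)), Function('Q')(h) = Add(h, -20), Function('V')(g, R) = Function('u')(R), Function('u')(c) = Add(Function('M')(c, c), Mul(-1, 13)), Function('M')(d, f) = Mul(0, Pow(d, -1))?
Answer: Rational(-91290345, 278513) ≈ -327.78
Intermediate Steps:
Function('M')(d, f) = 0
Function('u')(c) = -13 (Function('u')(c) = Add(0, Mul(-1, 13)) = Add(0, -13) = -13)
Function('V')(g, R) = -13
Function('Q')(h) = Add(-20, h)
Function('J')(N, X) = Add(-33, Mul(-1, N)) (Function('J')(N, X) = Add(Add(-20, -13), Mul(-1, N)) = Add(-33, Mul(-1, N)))
Add(Add(Function('V')(271, 471), Mul(61919, Pow(278513, -1))), Function('J')(282, -543)) = Add(Add(-13, Mul(61919, Pow(278513, -1))), Add(-33, Mul(-1, 282))) = Add(Add(-13, Mul(61919, Rational(1, 278513))), Add(-33, -282)) = Add(Add(-13, Rational(61919, 278513)), -315) = Add(Rational(-3558750, 278513), -315) = Rational(-91290345, 278513)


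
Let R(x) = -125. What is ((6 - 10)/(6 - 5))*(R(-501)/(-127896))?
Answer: -125/31974 ≈ -0.0039094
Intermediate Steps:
((6 - 10)/(6 - 5))*(R(-501)/(-127896)) = ((6 - 10)/(6 - 5))*(-125/(-127896)) = (-4/1)*(-125*(-1/127896)) = -4*1*(125/127896) = -4*125/127896 = -125/31974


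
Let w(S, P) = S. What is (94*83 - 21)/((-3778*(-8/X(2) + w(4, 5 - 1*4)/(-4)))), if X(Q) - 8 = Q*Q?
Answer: 23343/18890 ≈ 1.2357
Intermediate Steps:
X(Q) = 8 + Q² (X(Q) = 8 + Q*Q = 8 + Q²)
(94*83 - 21)/((-3778*(-8/X(2) + w(4, 5 - 1*4)/(-4)))) = (94*83 - 21)/((-3778*(-8/(8 + 2²) + 4/(-4)))) = (7802 - 21)/((-3778*(-8/(8 + 4) + 4*(-¼)))) = 7781/((-3778*(-8/12 - 1))) = 7781/((-3778*(-8*1/12 - 1))) = 7781/((-3778*(-⅔ - 1))) = 7781/((-3778*(-5/3))) = 7781/(18890/3) = 7781*(3/18890) = 23343/18890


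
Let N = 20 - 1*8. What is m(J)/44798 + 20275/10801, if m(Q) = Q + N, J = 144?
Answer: 34998631/18610123 ≈ 1.8806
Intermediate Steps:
N = 12 (N = 20 - 8 = 12)
m(Q) = 12 + Q (m(Q) = Q + 12 = 12 + Q)
m(J)/44798 + 20275/10801 = (12 + 144)/44798 + 20275/10801 = 156*(1/44798) + 20275*(1/10801) = 6/1723 + 20275/10801 = 34998631/18610123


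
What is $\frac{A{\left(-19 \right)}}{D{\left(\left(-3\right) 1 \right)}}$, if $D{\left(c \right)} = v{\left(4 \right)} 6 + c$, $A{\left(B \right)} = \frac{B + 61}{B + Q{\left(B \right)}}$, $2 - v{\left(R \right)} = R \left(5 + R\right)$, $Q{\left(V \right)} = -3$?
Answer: $\frac{7}{759} \approx 0.0092227$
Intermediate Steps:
$v{\left(R \right)} = 2 - R \left(5 + R\right)$
$A{\left(B \right)} = \frac{61 + B}{-3 + B}$ ($A{\left(B \right)} = \frac{B + 61}{B - 3} = \frac{61 + B}{-3 + B}$)
$D{\left(c \right)} = -204 + c$ ($D{\left(c \right)} = \left(2 - 4^{2} - 20\right) 6 + c = \left(2 - 16 - 20\right) 6 + c = \left(-34\right) 6 + c = -204 + c$)
$\frac{A{\left(-19 \right)}}{D{\left(\left(-3\right) 1 \right)}} = \frac{\frac{1}{-3 - 19} \left(61 - 19\right)}{-204 - 3} = \frac{\frac{1}{-22} \cdot 42}{-204 - 3} = \frac{\left(- \frac{1}{22}\right) 42}{-207} = \left(- \frac{21}{11}\right) \left(- \frac{1}{207}\right) = \frac{7}{759}$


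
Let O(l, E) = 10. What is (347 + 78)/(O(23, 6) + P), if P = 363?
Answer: 425/373 ≈ 1.1394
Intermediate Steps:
(347 + 78)/(O(23, 6) + P) = (347 + 78)/(10 + 363) = 425/373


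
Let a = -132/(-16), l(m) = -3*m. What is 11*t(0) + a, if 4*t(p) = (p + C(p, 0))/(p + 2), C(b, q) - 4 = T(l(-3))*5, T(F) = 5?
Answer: 385/8 ≈ 48.125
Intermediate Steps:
C(b, q) = 29 (C(b, q) = 4 + 5*5 = 4 + 25 = 29)
t(p) = (29 + p)/(4*(2 + p)) (t(p) = ((p + 29)/(p + 2))/4 = ((29 + p)/(2 + p))/4 = (29 + p)/(4*(2 + p)))
a = 33/4 (a = -132*(-1/16) = 33/4 ≈ 8.2500)
11*t(0) + a = 11*((29 + 0)/(4*(2 + 0))) + 33/4 = 11*((1/4)*29/2) + 33/4 = 11*((1/4)*(1/2)*29) + 33/4 = 11*(29/8) + 33/4 = 319/8 + 33/4 = 385/8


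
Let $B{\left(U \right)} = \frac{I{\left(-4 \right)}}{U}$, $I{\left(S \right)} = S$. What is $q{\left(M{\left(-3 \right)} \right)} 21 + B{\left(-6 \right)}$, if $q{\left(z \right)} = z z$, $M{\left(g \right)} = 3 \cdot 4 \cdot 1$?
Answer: $\frac{9074}{3} \approx 3024.7$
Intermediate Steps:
$B{\left(U \right)} = - \frac{4}{U}$
$M{\left(g \right)} = 12$ ($M{\left(g \right)} = 12 \cdot 1 = 12$)
$q{\left(z \right)} = z^{2}$
$q{\left(M{\left(-3 \right)} \right)} 21 + B{\left(-6 \right)} = 12^{2} \cdot 21 - \frac{4}{-6} = 144 \cdot 21 - - \frac{2}{3} = 3024 + \frac{2}{3} = \frac{9074}{3}$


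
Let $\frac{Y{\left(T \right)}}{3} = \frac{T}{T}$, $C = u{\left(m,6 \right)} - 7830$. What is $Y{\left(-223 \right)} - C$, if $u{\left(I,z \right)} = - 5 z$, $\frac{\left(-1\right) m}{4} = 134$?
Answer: $7863$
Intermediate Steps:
$m = -536$ ($m = \left(-4\right) 134 = -536$)
$C = -7860$ ($C = \left(-5\right) 6 - 7830 = -30 - 7830 = -7860$)
$Y{\left(T \right)} = 3$ ($Y{\left(T \right)} = 3 \frac{T}{T} = 3 \cdot 1 = 3$)
$Y{\left(-223 \right)} - C = 3 - -7860 = 3 + 7860 = 7863$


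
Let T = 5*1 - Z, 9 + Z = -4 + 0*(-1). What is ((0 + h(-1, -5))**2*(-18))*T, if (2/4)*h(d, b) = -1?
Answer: -1296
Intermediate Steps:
Z = -13 (Z = -9 + (-4 + 0*(-1)) = -9 + (-4 + 0) = -9 - 4 = -13)
h(d, b) = -2 (h(d, b) = 2*(-1) = -2)
T = 18 (T = 5*1 - 1*(-13) = 5 + 13 = 18)
((0 + h(-1, -5))**2*(-18))*T = ((0 - 2)**2*(-18))*18 = ((-2)**2*(-18))*18 = (4*(-18))*18 = -72*18 = -1296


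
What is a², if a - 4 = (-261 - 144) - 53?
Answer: 206116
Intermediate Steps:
a = -454 (a = 4 + ((-261 - 144) - 53) = 4 + (-405 - 53) = 4 - 458 = -454)
a² = (-454)² = 206116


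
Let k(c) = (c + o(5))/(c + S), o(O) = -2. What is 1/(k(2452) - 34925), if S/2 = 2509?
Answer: -747/26088730 ≈ -2.8633e-5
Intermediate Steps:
S = 5018 (S = 2*2509 = 5018)
k(c) = (-2 + c)/(5018 + c) (k(c) = (c - 2)/(c + 5018) = (-2 + c)/(5018 + c))
1/(k(2452) - 34925) = 1/((-2 + 2452)/(5018 + 2452) - 34925) = 1/(2450/7470 - 34925) = 1/((1/7470)*2450 - 34925) = 1/(245/747 - 34925) = 1/(-26088730/747) = -747/26088730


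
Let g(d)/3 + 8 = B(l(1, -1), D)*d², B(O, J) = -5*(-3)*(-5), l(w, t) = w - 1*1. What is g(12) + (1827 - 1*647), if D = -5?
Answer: -31244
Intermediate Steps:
l(w, t) = -1 + w (l(w, t) = w - 1 = -1 + w)
B(O, J) = -75 (B(O, J) = 15*(-5) = -75)
g(d) = -24 - 225*d² (g(d) = -24 + 3*(-75*d²) = -24 - 225*d²)
g(12) + (1827 - 1*647) = (-24 - 225*12²) + (1827 - 1*647) = (-24 - 225*144) + (1827 - 647) = (-24 - 32400) + 1180 = -32424 + 1180 = -31244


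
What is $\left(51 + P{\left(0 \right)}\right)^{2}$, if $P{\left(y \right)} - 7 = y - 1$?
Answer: $3249$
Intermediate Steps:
$P{\left(y \right)} = 6 + y$ ($P{\left(y \right)} = 7 + \left(y - 1\right) = 7 + \left(-1 + y\right) = 6 + y$)
$\left(51 + P{\left(0 \right)}\right)^{2} = \left(51 + \left(6 + 0\right)\right)^{2} = \left(51 + 6\right)^{2} = 57^{2} = 3249$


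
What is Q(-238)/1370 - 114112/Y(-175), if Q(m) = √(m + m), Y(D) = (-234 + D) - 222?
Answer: 114112/631 + I*√119/685 ≈ 180.84 + 0.015925*I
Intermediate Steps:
Y(D) = -456 + D
Q(m) = √2*√m (Q(m) = √(2*m) = √2*√m)
Q(-238)/1370 - 114112/Y(-175) = (√2*√(-238))/1370 - 114112/(-456 - 175) = (√2*(I*√238))*(1/1370) - 114112/(-631) = (2*I*√119)*(1/1370) - 114112*(-1/631) = I*√119/685 + 114112/631 = 114112/631 + I*√119/685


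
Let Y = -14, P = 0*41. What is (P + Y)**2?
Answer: 196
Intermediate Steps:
P = 0
(P + Y)**2 = (0 - 14)**2 = (-14)**2 = 196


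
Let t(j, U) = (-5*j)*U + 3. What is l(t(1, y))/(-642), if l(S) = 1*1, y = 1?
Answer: -1/642 ≈ -0.0015576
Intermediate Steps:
t(j, U) = 3 - 5*U*j (t(j, U) = -5*U*j + 3 = 3 - 5*U*j)
l(S) = 1
l(t(1, y))/(-642) = 1/(-642) = 1*(-1/642) = -1/642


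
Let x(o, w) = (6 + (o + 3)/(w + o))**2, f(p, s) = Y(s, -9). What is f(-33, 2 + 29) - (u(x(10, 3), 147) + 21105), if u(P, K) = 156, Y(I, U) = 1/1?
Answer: -21260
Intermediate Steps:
Y(I, U) = 1
f(p, s) = 1
x(o, w) = (6 + (3 + o)/(o + w))**2
f(-33, 2 + 29) - (u(x(10, 3), 147) + 21105) = 1 - (156 + 21105) = 1 - 1*21261 = 1 - 21261 = -21260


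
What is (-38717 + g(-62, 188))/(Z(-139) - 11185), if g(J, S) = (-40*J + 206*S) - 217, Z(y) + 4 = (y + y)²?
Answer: 2274/66095 ≈ 0.034405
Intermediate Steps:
Z(y) = -4 + 4*y² (Z(y) = -4 + (y + y)² = -4 + (2*y)² = -4 + 4*y²)
g(J, S) = -217 - 40*J + 206*S
(-38717 + g(-62, 188))/(Z(-139) - 11185) = (-38717 + (-217 - 40*(-62) + 206*188))/((-4 + 4*(-139)²) - 11185) = (-38717 + (-217 + 2480 + 38728))/((-4 + 4*19321) - 11185) = (-38717 + 40991)/((-4 + 77284) - 11185) = 2274/(77280 - 11185) = 2274/66095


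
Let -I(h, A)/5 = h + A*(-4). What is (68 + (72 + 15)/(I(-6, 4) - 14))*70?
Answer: 77175/16 ≈ 4823.4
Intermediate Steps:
I(h, A) = -5*h + 20*A (I(h, A) = -5*(h + A*(-4)) = -5*(h - 4*A) = -5*h + 20*A)
(68 + (72 + 15)/(I(-6, 4) - 14))*70 = (68 + (72 + 15)/((-5*(-6) + 20*4) - 14))*70 = (68 + 87/((30 + 80) - 14))*70 = (68 + 87/(110 - 14))*70 = (68 + 87/96)*70 = (68 + 87*(1/96))*70 = (68 + 29/32)*70 = (2205/32)*70 = 77175/16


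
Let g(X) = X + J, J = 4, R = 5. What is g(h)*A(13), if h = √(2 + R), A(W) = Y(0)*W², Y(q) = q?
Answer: 0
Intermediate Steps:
A(W) = 0 (A(W) = 0*W² = 0)
h = √7 (h = √(2 + 5) = √7 ≈ 2.6458)
g(X) = 4 + X (g(X) = X + 4 = 4 + X)
g(h)*A(13) = (4 + √7)*0 = 0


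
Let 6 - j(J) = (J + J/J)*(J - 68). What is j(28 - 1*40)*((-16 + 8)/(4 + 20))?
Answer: 874/3 ≈ 291.33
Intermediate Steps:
j(J) = 6 - (1 + J)*(-68 + J) (j(J) = 6 - (J + J/J)*(J - 68) = 6 - (J + 1)*(-68 + J) = 6 - (1 + J)*(-68 + J))
j(28 - 1*40)*((-16 + 8)/(4 + 20)) = (74 - (28 - 1*40)² + 67*(28 - 1*40))*((-16 + 8)/(4 + 20)) = (74 - (28 - 40)² + 67*(28 - 40))*(-8/24) = (74 - 1*(-12)² + 67*(-12))*(-8*1/24) = (74 - 1*144 - 804)*(-⅓) = (74 - 144 - 804)*(-⅓) = -874*(-⅓) = 874/3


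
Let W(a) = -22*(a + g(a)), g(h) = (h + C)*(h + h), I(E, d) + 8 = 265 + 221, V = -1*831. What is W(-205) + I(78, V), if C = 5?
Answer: -1799012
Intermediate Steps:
V = -831
I(E, d) = 478 (I(E, d) = -8 + (265 + 221) = -8 + 486 = 478)
g(h) = 2*h*(5 + h) (g(h) = (h + 5)*(h + h) = (5 + h)*(2*h) = 2*h*(5 + h))
W(a) = -22*a - 44*a*(5 + a) (W(a) = -22*(a + 2*a*(5 + a)) = -22*a - 44*a*(5 + a))
W(-205) + I(78, V) = 22*(-205)*(-11 - 2*(-205)) + 478 = 22*(-205)*(-11 + 410) + 478 = 22*(-205)*399 + 478 = -1799490 + 478 = -1799012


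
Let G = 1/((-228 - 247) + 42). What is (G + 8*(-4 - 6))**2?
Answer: 1199998881/187489 ≈ 6400.4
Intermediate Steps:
G = -1/433 (G = 1/(-475 + 42) = 1/(-433) = -1/433 ≈ -0.0023095)
(G + 8*(-4 - 6))**2 = (-1/433 + 8*(-4 - 6))**2 = (-1/433 + 8*(-10))**2 = (-1/433 - 80)**2 = (-34641/433)**2 = 1199998881/187489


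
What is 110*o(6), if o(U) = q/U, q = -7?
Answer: -385/3 ≈ -128.33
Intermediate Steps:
o(U) = -7/U
110*o(6) = 110*(-7/6) = -385/3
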